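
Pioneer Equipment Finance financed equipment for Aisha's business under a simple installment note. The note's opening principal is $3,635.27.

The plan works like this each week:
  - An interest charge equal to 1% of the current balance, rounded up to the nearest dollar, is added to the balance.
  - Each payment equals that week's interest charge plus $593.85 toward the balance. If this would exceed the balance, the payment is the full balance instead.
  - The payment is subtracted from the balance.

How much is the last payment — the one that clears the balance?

Week 1: $3,635.27 +$37.00 interest = $3,672.27; pay $630.85 → $3,041.42
Week 2: $3,041.42 +$31.00 interest = $3,072.42; pay $624.85 → $2,447.57
Week 3: $2,447.57 +$25.00 interest = $2,472.57; pay $618.85 → $1,853.72
Week 4: $1,853.72 +$19.00 interest = $1,872.72; pay $612.85 → $1,259.87
Week 5: $1,259.87 +$13.00 interest = $1,272.87; pay $606.85 → $666.02
Week 6: $666.02 +$7.00 interest = $673.02; pay $600.85 → $72.17
Week 7: $72.17 +$1.00 interest = $73.17; pay $73.17 → $0.00

$73.17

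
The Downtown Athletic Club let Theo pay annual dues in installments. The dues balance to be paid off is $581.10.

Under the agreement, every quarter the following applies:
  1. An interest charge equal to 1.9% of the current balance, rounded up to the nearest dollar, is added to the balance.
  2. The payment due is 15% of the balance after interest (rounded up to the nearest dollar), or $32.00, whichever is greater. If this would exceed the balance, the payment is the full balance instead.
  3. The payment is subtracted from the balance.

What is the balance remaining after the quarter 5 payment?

$284.10

# | Opening | Interest | Payment | End bal
1 | $581.10 | $12.00 | $89.00 | $504.10
2 | $504.10 | $10.00 | $78.00 | $436.10
3 | $436.10 | $9.00 | $67.00 | $378.10
4 | $378.10 | $8.00 | $58.00 | $328.10
5 | $328.10 | $7.00 | $51.00 | $284.10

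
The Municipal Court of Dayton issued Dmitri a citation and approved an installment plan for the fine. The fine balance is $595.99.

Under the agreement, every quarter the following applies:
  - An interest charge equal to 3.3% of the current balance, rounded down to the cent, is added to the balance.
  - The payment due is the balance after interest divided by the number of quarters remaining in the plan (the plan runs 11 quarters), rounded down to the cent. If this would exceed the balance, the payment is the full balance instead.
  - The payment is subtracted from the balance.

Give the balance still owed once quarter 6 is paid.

# | Opening | Interest | Payment | End bal
1 | $595.99 | $19.66 | $55.96 | $559.69
2 | $559.69 | $18.46 | $57.81 | $520.34
3 | $520.34 | $17.17 | $59.72 | $477.79
4 | $477.79 | $15.76 | $61.69 | $431.86
5 | $431.86 | $14.25 | $63.73 | $382.38
6 | $382.38 | $12.61 | $65.83 | $329.16

$329.16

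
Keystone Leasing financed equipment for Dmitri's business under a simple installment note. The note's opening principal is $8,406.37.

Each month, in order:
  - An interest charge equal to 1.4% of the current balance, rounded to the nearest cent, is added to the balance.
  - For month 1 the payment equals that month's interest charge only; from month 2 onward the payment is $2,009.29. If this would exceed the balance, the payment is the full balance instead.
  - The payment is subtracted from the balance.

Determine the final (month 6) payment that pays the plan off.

$689.09

Month 1: opening $8,406.37; interest $117.69 → $8,524.06; payment $117.69; balance $8,406.37
Month 2: opening $8,406.37; interest $117.69 → $8,524.06; payment $2,009.29; balance $6,514.77
Month 3: opening $6,514.77; interest $91.21 → $6,605.98; payment $2,009.29; balance $4,596.69
Month 4: opening $4,596.69; interest $64.35 → $4,661.04; payment $2,009.29; balance $2,651.75
Month 5: opening $2,651.75; interest $37.12 → $2,688.87; payment $2,009.29; balance $679.58
Month 6: opening $679.58; interest $9.51 → $689.09; payment $689.09; balance $0.00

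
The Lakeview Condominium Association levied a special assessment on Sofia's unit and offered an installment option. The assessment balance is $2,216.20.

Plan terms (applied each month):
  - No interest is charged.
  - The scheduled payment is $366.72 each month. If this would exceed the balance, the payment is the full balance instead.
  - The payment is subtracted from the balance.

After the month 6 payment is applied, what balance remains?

$15.88

Month 1: $2,216.20 − $366.72 → $1,849.48
Month 2: $1,849.48 − $366.72 → $1,482.76
Month 3: $1,482.76 − $366.72 → $1,116.04
Month 4: $1,116.04 − $366.72 → $749.32
Month 5: $749.32 − $366.72 → $382.60
Month 6: $382.60 − $366.72 → $15.88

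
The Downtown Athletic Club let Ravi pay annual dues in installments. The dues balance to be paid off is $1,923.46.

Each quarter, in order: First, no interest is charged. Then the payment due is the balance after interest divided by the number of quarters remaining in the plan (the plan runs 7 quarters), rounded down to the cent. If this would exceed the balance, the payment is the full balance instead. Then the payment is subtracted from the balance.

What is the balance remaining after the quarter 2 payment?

Quarter 1: opening $1,923.46; payment $274.78; balance $1,648.68
Quarter 2: opening $1,648.68; payment $274.78; balance $1,373.90

$1,373.90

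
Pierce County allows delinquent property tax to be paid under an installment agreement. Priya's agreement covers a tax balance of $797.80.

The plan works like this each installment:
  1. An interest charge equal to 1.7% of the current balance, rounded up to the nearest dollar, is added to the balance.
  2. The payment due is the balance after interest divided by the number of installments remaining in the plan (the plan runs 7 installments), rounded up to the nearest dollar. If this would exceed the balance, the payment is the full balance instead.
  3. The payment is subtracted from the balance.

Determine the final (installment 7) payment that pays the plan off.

# | Opening | Interest | Payment | End bal
1 | $797.80 | $14.00 | $116.00 | $695.80
2 | $695.80 | $12.00 | $118.00 | $589.80
3 | $589.80 | $11.00 | $121.00 | $479.80
4 | $479.80 | $9.00 | $123.00 | $365.80
5 | $365.80 | $7.00 | $125.00 | $247.80
6 | $247.80 | $5.00 | $127.00 | $125.80
7 | $125.80 | $3.00 | $128.80 | $0.00

$128.80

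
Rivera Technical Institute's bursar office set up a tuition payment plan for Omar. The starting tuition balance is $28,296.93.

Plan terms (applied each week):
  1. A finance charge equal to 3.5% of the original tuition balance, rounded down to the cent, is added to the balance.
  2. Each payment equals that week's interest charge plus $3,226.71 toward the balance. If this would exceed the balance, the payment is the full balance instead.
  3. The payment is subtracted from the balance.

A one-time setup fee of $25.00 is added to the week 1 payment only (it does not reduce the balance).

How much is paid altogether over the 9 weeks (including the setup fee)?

$37,235.44

Week 1: opening $28,296.93; interest $990.39 → $29,287.32; payment $4,217.10 (+ $25.00 fee); balance $25,070.22
Week 2: opening $25,070.22; interest $990.39 → $26,060.61; payment $4,217.10; balance $21,843.51
Week 3: opening $21,843.51; interest $990.39 → $22,833.90; payment $4,217.10; balance $18,616.80
Week 4: opening $18,616.80; interest $990.39 → $19,607.19; payment $4,217.10; balance $15,390.09
Week 5: opening $15,390.09; interest $990.39 → $16,380.48; payment $4,217.10; balance $12,163.38
Week 6: opening $12,163.38; interest $990.39 → $13,153.77; payment $4,217.10; balance $8,936.67
Week 7: opening $8,936.67; interest $990.39 → $9,927.06; payment $4,217.10; balance $5,709.96
Week 8: opening $5,709.96; interest $990.39 → $6,700.35; payment $4,217.10; balance $2,483.25
Week 9: opening $2,483.25; interest $990.39 → $3,473.64; payment $3,473.64; balance $0.00
Total paid: $37,235.44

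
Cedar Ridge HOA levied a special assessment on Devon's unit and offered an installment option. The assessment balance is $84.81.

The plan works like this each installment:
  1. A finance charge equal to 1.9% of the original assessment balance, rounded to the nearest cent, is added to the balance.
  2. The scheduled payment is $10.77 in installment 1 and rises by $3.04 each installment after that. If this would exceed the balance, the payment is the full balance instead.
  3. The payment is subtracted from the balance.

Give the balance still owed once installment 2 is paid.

$63.45

Installment 1: opening $84.81; interest $1.61 → $86.42; payment $10.77; balance $75.65
Installment 2: opening $75.65; interest $1.61 → $77.26; payment $13.81; balance $63.45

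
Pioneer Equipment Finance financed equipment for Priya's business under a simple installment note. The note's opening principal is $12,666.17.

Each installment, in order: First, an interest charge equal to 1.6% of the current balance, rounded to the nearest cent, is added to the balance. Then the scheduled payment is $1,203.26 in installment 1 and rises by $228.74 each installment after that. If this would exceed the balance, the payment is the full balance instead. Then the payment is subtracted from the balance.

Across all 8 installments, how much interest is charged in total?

Installment 1: opening $12,666.17; interest $202.66 → $12,868.83; payment $1,203.26; balance $11,665.57
Installment 2: opening $11,665.57; interest $186.65 → $11,852.22; payment $1,432.00; balance $10,420.22
Installment 3: opening $10,420.22; interest $166.72 → $10,586.94; payment $1,660.74; balance $8,926.20
Installment 4: opening $8,926.20; interest $142.82 → $9,069.02; payment $1,889.48; balance $7,179.54
Installment 5: opening $7,179.54; interest $114.87 → $7,294.41; payment $2,118.22; balance $5,176.19
Installment 6: opening $5,176.19; interest $82.82 → $5,259.01; payment $2,346.96; balance $2,912.05
Installment 7: opening $2,912.05; interest $46.59 → $2,958.64; payment $2,575.70; balance $382.94
Installment 8: opening $382.94; interest $6.13 → $389.07; payment $389.07; balance $0.00
Total interest: $202.66 + $186.65 + $166.72 + $142.82 + $114.87 + $82.82 + $46.59 + $6.13 = $949.26

$949.26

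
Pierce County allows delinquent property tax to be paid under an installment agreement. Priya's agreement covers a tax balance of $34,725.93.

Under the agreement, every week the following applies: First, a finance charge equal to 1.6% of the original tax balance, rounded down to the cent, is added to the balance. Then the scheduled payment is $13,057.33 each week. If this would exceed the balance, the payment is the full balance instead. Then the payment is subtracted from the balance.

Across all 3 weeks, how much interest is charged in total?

$1,666.83

Week 1: opening $34,725.93; interest $555.61 → $35,281.54; payment $13,057.33; balance $22,224.21
Week 2: opening $22,224.21; interest $555.61 → $22,779.82; payment $13,057.33; balance $9,722.49
Week 3: opening $9,722.49; interest $555.61 → $10,278.10; payment $10,278.10; balance $0.00
Total interest: $555.61 + $555.61 + $555.61 = $1,666.83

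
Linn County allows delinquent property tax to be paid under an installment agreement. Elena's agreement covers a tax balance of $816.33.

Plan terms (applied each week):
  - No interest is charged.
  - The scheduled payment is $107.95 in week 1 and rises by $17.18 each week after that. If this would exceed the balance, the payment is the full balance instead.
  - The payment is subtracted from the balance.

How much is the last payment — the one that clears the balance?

# | Opening | Payment | End bal
1 | $816.33 | $107.95 | $708.38
2 | $708.38 | $125.13 | $583.25
3 | $583.25 | $142.31 | $440.94
4 | $440.94 | $159.49 | $281.45
5 | $281.45 | $176.67 | $104.78
6 | $104.78 | $104.78 | $0.00

$104.78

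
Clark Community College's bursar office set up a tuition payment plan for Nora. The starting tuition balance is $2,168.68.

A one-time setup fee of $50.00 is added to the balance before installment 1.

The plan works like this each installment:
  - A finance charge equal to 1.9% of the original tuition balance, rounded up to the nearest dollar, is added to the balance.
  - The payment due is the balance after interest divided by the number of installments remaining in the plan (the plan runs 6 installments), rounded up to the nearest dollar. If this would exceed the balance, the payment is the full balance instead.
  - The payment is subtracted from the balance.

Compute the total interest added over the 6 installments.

$252.00

# | Opening | Interest | Payment | End bal
1 | $2,218.68 | $42.00 | $377.00 | $1,883.68
2 | $1,883.68 | $42.00 | $386.00 | $1,539.68
3 | $1,539.68 | $42.00 | $396.00 | $1,185.68
4 | $1,185.68 | $42.00 | $410.00 | $817.68
5 | $817.68 | $42.00 | $430.00 | $429.68
6 | $429.68 | $42.00 | $471.68 | $0.00
Total interest: $42.00 + $42.00 + $42.00 + $42.00 + $42.00 + $42.00 = $252.00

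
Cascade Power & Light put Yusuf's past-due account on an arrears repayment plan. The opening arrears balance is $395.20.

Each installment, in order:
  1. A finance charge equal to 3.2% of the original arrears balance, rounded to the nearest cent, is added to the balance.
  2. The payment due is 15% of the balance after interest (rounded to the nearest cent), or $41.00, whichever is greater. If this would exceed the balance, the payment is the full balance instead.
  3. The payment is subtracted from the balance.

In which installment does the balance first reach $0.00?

Installment 1: opening $395.20; interest $12.65 → $407.85; payment $61.18; balance $346.67
Installment 2: opening $346.67; interest $12.65 → $359.32; payment $53.90; balance $305.42
Installment 3: opening $305.42; interest $12.65 → $318.07; payment $47.71; balance $270.36
Installment 4: opening $270.36; interest $12.65 → $283.01; payment $42.45; balance $240.56
Installment 5: opening $240.56; interest $12.65 → $253.21; payment $41.00; balance $212.21
Installment 6: opening $212.21; interest $12.65 → $224.86; payment $41.00; balance $183.86
Installment 7: opening $183.86; interest $12.65 → $196.51; payment $41.00; balance $155.51
Installment 8: opening $155.51; interest $12.65 → $168.16; payment $41.00; balance $127.16
Installment 9: opening $127.16; interest $12.65 → $139.81; payment $41.00; balance $98.81
Installment 10: opening $98.81; interest $12.65 → $111.46; payment $41.00; balance $70.46
Installment 11: opening $70.46; interest $12.65 → $83.11; payment $41.00; balance $42.11
Installment 12: opening $42.11; interest $12.65 → $54.76; payment $41.00; balance $13.76
Installment 13: opening $13.76; interest $12.65 → $26.41; payment $26.41; balance $0.00
Balance reaches $0.00 in installment 13.

13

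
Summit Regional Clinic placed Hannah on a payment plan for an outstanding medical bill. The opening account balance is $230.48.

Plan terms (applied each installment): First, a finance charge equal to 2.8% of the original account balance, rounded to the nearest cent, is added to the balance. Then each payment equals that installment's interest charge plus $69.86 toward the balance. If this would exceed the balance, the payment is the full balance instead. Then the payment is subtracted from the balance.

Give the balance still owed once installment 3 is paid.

$20.90

Installment 1: opening $230.48; interest $6.45 → $236.93; payment $76.31; balance $160.62
Installment 2: opening $160.62; interest $6.45 → $167.07; payment $76.31; balance $90.76
Installment 3: opening $90.76; interest $6.45 → $97.21; payment $76.31; balance $20.90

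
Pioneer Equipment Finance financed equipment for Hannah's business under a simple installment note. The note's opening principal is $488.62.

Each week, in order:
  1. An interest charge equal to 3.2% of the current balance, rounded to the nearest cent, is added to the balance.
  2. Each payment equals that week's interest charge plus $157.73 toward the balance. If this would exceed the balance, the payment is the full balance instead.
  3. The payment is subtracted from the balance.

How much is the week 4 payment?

$15.92

# | Opening | Interest | Payment | End bal
1 | $488.62 | $15.64 | $173.37 | $330.89
2 | $330.89 | $10.59 | $168.32 | $173.16
3 | $173.16 | $5.54 | $163.27 | $15.43
4 | $15.43 | $0.49 | $15.92 | $0.00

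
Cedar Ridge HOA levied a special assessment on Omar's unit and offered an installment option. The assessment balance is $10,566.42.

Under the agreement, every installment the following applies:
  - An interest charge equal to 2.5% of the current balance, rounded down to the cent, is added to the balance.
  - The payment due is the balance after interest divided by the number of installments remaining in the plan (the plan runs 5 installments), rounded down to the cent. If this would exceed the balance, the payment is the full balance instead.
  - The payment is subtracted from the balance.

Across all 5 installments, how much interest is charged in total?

$819.38

Installment 1: $10,566.42 +$264.16 interest = $10,830.58; pay $2,166.11 → $8,664.47
Installment 2: $8,664.47 +$216.61 interest = $8,881.08; pay $2,220.27 → $6,660.81
Installment 3: $6,660.81 +$166.52 interest = $6,827.33; pay $2,275.77 → $4,551.56
Installment 4: $4,551.56 +$113.78 interest = $4,665.34; pay $2,332.67 → $2,332.67
Installment 5: $2,332.67 +$58.31 interest = $2,390.98; pay $2,390.98 → $0.00
Total interest: $264.16 + $216.61 + $166.52 + $113.78 + $58.31 = $819.38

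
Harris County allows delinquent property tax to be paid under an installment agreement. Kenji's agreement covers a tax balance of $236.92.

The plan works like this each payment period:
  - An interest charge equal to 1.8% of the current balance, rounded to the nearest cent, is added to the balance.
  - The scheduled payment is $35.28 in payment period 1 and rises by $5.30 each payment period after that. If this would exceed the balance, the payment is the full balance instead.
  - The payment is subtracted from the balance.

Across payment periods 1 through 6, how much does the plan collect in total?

Payment period 1: $236.92 +$4.26 interest = $241.18; pay $35.28 → $205.90
Payment period 2: $205.90 +$3.71 interest = $209.61; pay $40.58 → $169.03
Payment period 3: $169.03 +$3.04 interest = $172.07; pay $45.88 → $126.19
Payment period 4: $126.19 +$2.27 interest = $128.46; pay $51.18 → $77.28
Payment period 5: $77.28 +$1.39 interest = $78.67; pay $56.48 → $22.19
Payment period 6: $22.19 +$0.40 interest = $22.59; pay $22.59 → $0.00
Total paid: $251.99

$251.99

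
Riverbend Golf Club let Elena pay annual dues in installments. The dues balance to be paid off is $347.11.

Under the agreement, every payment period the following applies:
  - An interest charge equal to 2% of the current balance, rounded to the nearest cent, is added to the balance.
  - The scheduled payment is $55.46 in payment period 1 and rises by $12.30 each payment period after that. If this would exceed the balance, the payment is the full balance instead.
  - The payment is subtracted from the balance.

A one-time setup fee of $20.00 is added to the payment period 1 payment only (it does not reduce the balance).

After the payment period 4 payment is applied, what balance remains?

$72.35

Payment period 1: $347.11 +$6.94 interest = $354.05; pay $55.46 (+ $20.00 fee) → $298.59
Payment period 2: $298.59 +$5.97 interest = $304.56; pay $67.76 → $236.80
Payment period 3: $236.80 +$4.74 interest = $241.54; pay $80.06 → $161.48
Payment period 4: $161.48 +$3.23 interest = $164.71; pay $92.36 → $72.35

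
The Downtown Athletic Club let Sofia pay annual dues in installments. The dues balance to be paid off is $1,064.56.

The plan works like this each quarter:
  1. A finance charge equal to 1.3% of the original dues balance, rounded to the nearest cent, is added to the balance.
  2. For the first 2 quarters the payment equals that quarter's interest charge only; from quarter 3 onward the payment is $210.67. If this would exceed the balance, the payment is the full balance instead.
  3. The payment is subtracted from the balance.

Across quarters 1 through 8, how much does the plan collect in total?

$1,175.28

Quarter 1: opening $1,064.56; interest $13.84 → $1,078.40; payment $13.84; balance $1,064.56
Quarter 2: opening $1,064.56; interest $13.84 → $1,078.40; payment $13.84; balance $1,064.56
Quarter 3: opening $1,064.56; interest $13.84 → $1,078.40; payment $210.67; balance $867.73
Quarter 4: opening $867.73; interest $13.84 → $881.57; payment $210.67; balance $670.90
Quarter 5: opening $670.90; interest $13.84 → $684.74; payment $210.67; balance $474.07
Quarter 6: opening $474.07; interest $13.84 → $487.91; payment $210.67; balance $277.24
Quarter 7: opening $277.24; interest $13.84 → $291.08; payment $210.67; balance $80.41
Quarter 8: opening $80.41; interest $13.84 → $94.25; payment $94.25; balance $0.00
Total paid: $1,175.28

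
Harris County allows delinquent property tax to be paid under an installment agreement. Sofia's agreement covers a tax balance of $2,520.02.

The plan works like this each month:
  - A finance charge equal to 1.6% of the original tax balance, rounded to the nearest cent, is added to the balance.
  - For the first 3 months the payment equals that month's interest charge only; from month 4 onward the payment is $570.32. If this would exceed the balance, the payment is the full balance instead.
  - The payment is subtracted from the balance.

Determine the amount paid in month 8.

$440.34

# | Opening | Interest | Payment | End bal
1 | $2,520.02 | $40.32 | $40.32 | $2,520.02
2 | $2,520.02 | $40.32 | $40.32 | $2,520.02
3 | $2,520.02 | $40.32 | $40.32 | $2,520.02
4 | $2,520.02 | $40.32 | $570.32 | $1,990.02
5 | $1,990.02 | $40.32 | $570.32 | $1,460.02
6 | $1,460.02 | $40.32 | $570.32 | $930.02
7 | $930.02 | $40.32 | $570.32 | $400.02
8 | $400.02 | $40.32 | $440.34 | $0.00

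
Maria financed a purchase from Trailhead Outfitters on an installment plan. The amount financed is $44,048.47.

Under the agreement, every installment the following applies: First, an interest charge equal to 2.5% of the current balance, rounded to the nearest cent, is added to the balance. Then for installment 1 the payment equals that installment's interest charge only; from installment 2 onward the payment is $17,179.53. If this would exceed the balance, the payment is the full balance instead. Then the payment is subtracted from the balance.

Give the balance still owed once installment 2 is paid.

Installment 1: $44,048.47 +$1,101.21 interest = $45,149.68; pay $1,101.21 → $44,048.47
Installment 2: $44,048.47 +$1,101.21 interest = $45,149.68; pay $17,179.53 → $27,970.15

$27,970.15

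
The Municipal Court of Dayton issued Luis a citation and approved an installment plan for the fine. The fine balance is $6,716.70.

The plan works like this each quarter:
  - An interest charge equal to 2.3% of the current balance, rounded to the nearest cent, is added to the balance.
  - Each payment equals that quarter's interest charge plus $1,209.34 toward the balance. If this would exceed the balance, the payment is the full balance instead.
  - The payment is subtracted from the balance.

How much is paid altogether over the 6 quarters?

# | Opening | Interest | Payment | End bal
1 | $6,716.70 | $154.48 | $1,363.82 | $5,507.36
2 | $5,507.36 | $126.67 | $1,336.01 | $4,298.02
3 | $4,298.02 | $98.85 | $1,308.19 | $3,088.68
4 | $3,088.68 | $71.04 | $1,280.38 | $1,879.34
5 | $1,879.34 | $43.22 | $1,252.56 | $670.00
6 | $670.00 | $15.41 | $685.41 | $0.00
Total paid: $7,226.37

$7,226.37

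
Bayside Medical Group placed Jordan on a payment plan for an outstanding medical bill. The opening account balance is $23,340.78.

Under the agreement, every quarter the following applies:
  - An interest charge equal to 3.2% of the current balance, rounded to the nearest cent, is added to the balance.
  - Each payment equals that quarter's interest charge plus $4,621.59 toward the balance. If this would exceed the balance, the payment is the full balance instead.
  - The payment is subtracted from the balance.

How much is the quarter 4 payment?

$4,924.82

Quarter 1: $23,340.78 +$746.90 interest = $24,087.68; pay $5,368.49 → $18,719.19
Quarter 2: $18,719.19 +$599.01 interest = $19,318.20; pay $5,220.60 → $14,097.60
Quarter 3: $14,097.60 +$451.12 interest = $14,548.72; pay $5,072.71 → $9,476.01
Quarter 4: $9,476.01 +$303.23 interest = $9,779.24; pay $4,924.82 → $4,854.42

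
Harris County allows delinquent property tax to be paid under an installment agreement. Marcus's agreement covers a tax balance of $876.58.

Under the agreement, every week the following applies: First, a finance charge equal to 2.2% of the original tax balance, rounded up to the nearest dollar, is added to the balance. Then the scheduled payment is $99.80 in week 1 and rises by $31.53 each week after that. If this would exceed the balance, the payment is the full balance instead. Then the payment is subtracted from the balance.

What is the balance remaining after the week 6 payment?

$0.00

# | Opening | Interest | Payment | End bal
1 | $876.58 | $20.00 | $99.80 | $796.78
2 | $796.78 | $20.00 | $131.33 | $685.45
3 | $685.45 | $20.00 | $162.86 | $542.59
4 | $542.59 | $20.00 | $194.39 | $368.20
5 | $368.20 | $20.00 | $225.92 | $162.28
6 | $162.28 | $20.00 | $182.28 | $0.00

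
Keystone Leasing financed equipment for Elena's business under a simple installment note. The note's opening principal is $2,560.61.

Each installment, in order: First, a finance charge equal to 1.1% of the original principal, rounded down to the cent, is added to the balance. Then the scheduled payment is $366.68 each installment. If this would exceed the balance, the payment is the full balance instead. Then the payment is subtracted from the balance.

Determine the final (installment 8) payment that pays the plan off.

# | Opening | Interest | Payment | End bal
1 | $2,560.61 | $28.16 | $366.68 | $2,222.09
2 | $2,222.09 | $28.16 | $366.68 | $1,883.57
3 | $1,883.57 | $28.16 | $366.68 | $1,545.05
4 | $1,545.05 | $28.16 | $366.68 | $1,206.53
5 | $1,206.53 | $28.16 | $366.68 | $868.01
6 | $868.01 | $28.16 | $366.68 | $529.49
7 | $529.49 | $28.16 | $366.68 | $190.97
8 | $190.97 | $28.16 | $219.13 | $0.00

$219.13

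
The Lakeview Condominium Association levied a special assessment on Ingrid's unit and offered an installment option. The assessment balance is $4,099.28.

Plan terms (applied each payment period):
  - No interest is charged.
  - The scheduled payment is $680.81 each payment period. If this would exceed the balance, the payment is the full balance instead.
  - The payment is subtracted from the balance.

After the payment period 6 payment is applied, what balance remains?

$14.42

Payment period 1: opening $4,099.28; payment $680.81; balance $3,418.47
Payment period 2: opening $3,418.47; payment $680.81; balance $2,737.66
Payment period 3: opening $2,737.66; payment $680.81; balance $2,056.85
Payment period 4: opening $2,056.85; payment $680.81; balance $1,376.04
Payment period 5: opening $1,376.04; payment $680.81; balance $695.23
Payment period 6: opening $695.23; payment $680.81; balance $14.42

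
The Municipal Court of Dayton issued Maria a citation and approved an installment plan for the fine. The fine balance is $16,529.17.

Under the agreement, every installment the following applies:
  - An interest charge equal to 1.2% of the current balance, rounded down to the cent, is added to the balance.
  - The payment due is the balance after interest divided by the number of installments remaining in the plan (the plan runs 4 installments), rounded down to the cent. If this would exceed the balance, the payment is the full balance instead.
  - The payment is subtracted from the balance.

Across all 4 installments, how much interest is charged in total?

$501.84

Installment 1: $16,529.17 +$198.35 interest = $16,727.52; pay $4,181.88 → $12,545.64
Installment 2: $12,545.64 +$150.54 interest = $12,696.18; pay $4,232.06 → $8,464.12
Installment 3: $8,464.12 +$101.56 interest = $8,565.68; pay $4,282.84 → $4,282.84
Installment 4: $4,282.84 +$51.39 interest = $4,334.23; pay $4,334.23 → $0.00
Total interest: $198.35 + $150.54 + $101.56 + $51.39 = $501.84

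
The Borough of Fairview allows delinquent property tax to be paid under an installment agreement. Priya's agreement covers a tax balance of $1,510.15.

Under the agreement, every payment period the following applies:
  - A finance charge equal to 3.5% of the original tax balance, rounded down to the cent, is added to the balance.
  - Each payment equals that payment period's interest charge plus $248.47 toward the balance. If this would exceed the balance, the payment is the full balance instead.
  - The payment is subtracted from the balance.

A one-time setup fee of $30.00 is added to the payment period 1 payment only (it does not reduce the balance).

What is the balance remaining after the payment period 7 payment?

Payment period 1: $1,510.15 +$52.85 interest = $1,563.00; pay $301.32 (+ $30.00 fee) → $1,261.68
Payment period 2: $1,261.68 +$52.85 interest = $1,314.53; pay $301.32 → $1,013.21
Payment period 3: $1,013.21 +$52.85 interest = $1,066.06; pay $301.32 → $764.74
Payment period 4: $764.74 +$52.85 interest = $817.59; pay $301.32 → $516.27
Payment period 5: $516.27 +$52.85 interest = $569.12; pay $301.32 → $267.80
Payment period 6: $267.80 +$52.85 interest = $320.65; pay $301.32 → $19.33
Payment period 7: $19.33 +$52.85 interest = $72.18; pay $72.18 → $0.00

$0.00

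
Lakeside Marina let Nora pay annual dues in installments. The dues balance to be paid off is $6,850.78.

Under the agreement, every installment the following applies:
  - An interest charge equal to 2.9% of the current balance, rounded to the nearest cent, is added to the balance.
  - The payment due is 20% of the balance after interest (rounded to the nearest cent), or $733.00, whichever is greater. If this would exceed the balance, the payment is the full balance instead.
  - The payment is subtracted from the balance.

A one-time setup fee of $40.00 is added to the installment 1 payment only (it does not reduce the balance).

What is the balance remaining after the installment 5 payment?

# | Opening | Interest | Payment | Fee | End bal
1 | $6,850.78 | $198.67 | $1,409.89 | $40.00 | $5,639.56
2 | $5,639.56 | $163.55 | $1,160.62 | — | $4,642.49
3 | $4,642.49 | $134.63 | $955.42 | — | $3,821.70
4 | $3,821.70 | $110.83 | $786.51 | — | $3,146.02
5 | $3,146.02 | $91.23 | $733.00 | — | $2,504.25

$2,504.25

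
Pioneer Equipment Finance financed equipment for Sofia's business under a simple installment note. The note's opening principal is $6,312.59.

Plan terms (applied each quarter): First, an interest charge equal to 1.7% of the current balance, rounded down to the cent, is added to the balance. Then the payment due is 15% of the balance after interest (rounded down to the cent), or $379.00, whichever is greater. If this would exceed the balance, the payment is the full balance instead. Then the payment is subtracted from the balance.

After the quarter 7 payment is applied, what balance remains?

$2,277.14

Quarter 1: opening $6,312.59; interest $107.31 → $6,419.90; payment $962.98; balance $5,456.92
Quarter 2: opening $5,456.92; interest $92.76 → $5,549.68; payment $832.45; balance $4,717.23
Quarter 3: opening $4,717.23; interest $80.19 → $4,797.42; payment $719.61; balance $4,077.81
Quarter 4: opening $4,077.81; interest $69.32 → $4,147.13; payment $622.06; balance $3,525.07
Quarter 5: opening $3,525.07; interest $59.92 → $3,584.99; payment $537.74; balance $3,047.25
Quarter 6: opening $3,047.25; interest $51.80 → $3,099.05; payment $464.85; balance $2,634.20
Quarter 7: opening $2,634.20; interest $44.78 → $2,678.98; payment $401.84; balance $2,277.14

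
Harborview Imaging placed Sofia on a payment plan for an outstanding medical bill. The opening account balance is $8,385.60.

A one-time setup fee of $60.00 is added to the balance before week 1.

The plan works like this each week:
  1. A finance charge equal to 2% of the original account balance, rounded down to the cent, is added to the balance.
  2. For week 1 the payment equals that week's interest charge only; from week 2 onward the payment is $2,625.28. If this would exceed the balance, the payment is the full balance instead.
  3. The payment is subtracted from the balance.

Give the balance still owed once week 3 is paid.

Week 1: $8,445.60 +$167.71 interest = $8,613.31; pay $167.71 → $8,445.60
Week 2: $8,445.60 +$167.71 interest = $8,613.31; pay $2,625.28 → $5,988.03
Week 3: $5,988.03 +$167.71 interest = $6,155.74; pay $2,625.28 → $3,530.46

$3,530.46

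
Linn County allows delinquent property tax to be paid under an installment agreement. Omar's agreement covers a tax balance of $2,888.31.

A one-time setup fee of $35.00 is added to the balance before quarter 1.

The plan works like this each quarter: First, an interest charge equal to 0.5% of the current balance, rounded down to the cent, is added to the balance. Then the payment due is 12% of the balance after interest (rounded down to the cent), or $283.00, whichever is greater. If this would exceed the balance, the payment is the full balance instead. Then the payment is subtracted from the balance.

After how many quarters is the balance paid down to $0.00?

11

# | Opening | Interest | Payment | End bal
1 | $2,923.31 | $14.61 | $352.55 | $2,585.37
2 | $2,585.37 | $12.92 | $311.79 | $2,286.50
3 | $2,286.50 | $11.43 | $283.00 | $2,014.93
4 | $2,014.93 | $10.07 | $283.00 | $1,742.00
5 | $1,742.00 | $8.71 | $283.00 | $1,467.71
6 | $1,467.71 | $7.33 | $283.00 | $1,192.04
7 | $1,192.04 | $5.96 | $283.00 | $915.00
8 | $915.00 | $4.57 | $283.00 | $636.57
9 | $636.57 | $3.18 | $283.00 | $356.75
10 | $356.75 | $1.78 | $283.00 | $75.53
11 | $75.53 | $0.37 | $75.90 | $0.00
Balance reaches $0.00 in quarter 11.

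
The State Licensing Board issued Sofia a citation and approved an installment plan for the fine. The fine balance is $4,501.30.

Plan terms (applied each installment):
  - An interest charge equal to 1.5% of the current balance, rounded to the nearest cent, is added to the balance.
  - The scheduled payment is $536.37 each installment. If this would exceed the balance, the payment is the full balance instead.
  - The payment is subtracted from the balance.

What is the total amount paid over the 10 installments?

Installment 1: opening $4,501.30; interest $67.52 → $4,568.82; payment $536.37; balance $4,032.45
Installment 2: opening $4,032.45; interest $60.49 → $4,092.94; payment $536.37; balance $3,556.57
Installment 3: opening $3,556.57; interest $53.35 → $3,609.92; payment $536.37; balance $3,073.55
Installment 4: opening $3,073.55; interest $46.10 → $3,119.65; payment $536.37; balance $2,583.28
Installment 5: opening $2,583.28; interest $38.75 → $2,622.03; payment $536.37; balance $2,085.66
Installment 6: opening $2,085.66; interest $31.28 → $2,116.94; payment $536.37; balance $1,580.57
Installment 7: opening $1,580.57; interest $23.71 → $1,604.28; payment $536.37; balance $1,067.91
Installment 8: opening $1,067.91; interest $16.02 → $1,083.93; payment $536.37; balance $547.56
Installment 9: opening $547.56; interest $8.21 → $555.77; payment $536.37; balance $19.40
Installment 10: opening $19.40; interest $0.29 → $19.69; payment $19.69; balance $0.00
Total paid: $4,847.02

$4,847.02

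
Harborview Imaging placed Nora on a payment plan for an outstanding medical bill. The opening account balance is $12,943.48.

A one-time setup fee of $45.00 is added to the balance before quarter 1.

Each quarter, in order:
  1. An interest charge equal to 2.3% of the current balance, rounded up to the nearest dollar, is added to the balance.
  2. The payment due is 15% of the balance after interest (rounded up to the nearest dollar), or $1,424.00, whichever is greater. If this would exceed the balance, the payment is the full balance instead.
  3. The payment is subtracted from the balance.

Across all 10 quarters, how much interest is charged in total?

# | Opening | Interest | Payment | End bal
1 | $12,988.48 | $299.00 | $1,994.00 | $11,293.48
2 | $11,293.48 | $260.00 | $1,734.00 | $9,819.48
3 | $9,819.48 | $226.00 | $1,507.00 | $8,538.48
4 | $8,538.48 | $197.00 | $1,424.00 | $7,311.48
5 | $7,311.48 | $169.00 | $1,424.00 | $6,056.48
6 | $6,056.48 | $140.00 | $1,424.00 | $4,772.48
7 | $4,772.48 | $110.00 | $1,424.00 | $3,458.48
8 | $3,458.48 | $80.00 | $1,424.00 | $2,114.48
9 | $2,114.48 | $49.00 | $1,424.00 | $739.48
10 | $739.48 | $18.00 | $757.48 | $0.00
Total interest: $299.00 + $260.00 + $226.00 + $197.00 + $169.00 + $140.00 + $110.00 + $80.00 + $49.00 + $18.00 = $1,548.00

$1,548.00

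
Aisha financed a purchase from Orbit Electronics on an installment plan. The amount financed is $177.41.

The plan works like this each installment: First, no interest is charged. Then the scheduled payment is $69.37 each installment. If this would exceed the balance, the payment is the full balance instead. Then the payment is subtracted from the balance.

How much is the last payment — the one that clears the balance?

Installment 1: opening $177.41; payment $69.37; balance $108.04
Installment 2: opening $108.04; payment $69.37; balance $38.67
Installment 3: opening $38.67; payment $38.67; balance $0.00

$38.67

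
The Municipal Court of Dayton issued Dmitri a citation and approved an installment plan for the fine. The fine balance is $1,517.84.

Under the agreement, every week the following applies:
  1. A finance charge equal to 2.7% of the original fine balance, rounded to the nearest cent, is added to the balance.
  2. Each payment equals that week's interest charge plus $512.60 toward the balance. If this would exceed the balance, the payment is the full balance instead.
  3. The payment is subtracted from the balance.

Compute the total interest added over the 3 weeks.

$122.94

Week 1: opening $1,517.84; interest $40.98 → $1,558.82; payment $553.58; balance $1,005.24
Week 2: opening $1,005.24; interest $40.98 → $1,046.22; payment $553.58; balance $492.64
Week 3: opening $492.64; interest $40.98 → $533.62; payment $533.62; balance $0.00
Total interest: $40.98 + $40.98 + $40.98 = $122.94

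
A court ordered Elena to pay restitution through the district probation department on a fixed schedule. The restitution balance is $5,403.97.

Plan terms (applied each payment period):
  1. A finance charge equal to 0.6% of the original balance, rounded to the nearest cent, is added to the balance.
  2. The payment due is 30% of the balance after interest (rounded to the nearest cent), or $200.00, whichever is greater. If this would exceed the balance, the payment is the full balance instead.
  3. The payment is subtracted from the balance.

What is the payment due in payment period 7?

Payment period 1: $5,403.97 +$32.42 interest = $5,436.39; pay $1,630.92 → $3,805.47
Payment period 2: $3,805.47 +$32.42 interest = $3,837.89; pay $1,151.37 → $2,686.52
Payment period 3: $2,686.52 +$32.42 interest = $2,718.94; pay $815.68 → $1,903.26
Payment period 4: $1,903.26 +$32.42 interest = $1,935.68; pay $580.70 → $1,354.98
Payment period 5: $1,354.98 +$32.42 interest = $1,387.40; pay $416.22 → $971.18
Payment period 6: $971.18 +$32.42 interest = $1,003.60; pay $301.08 → $702.52
Payment period 7: $702.52 +$32.42 interest = $734.94; pay $220.48 → $514.46

$220.48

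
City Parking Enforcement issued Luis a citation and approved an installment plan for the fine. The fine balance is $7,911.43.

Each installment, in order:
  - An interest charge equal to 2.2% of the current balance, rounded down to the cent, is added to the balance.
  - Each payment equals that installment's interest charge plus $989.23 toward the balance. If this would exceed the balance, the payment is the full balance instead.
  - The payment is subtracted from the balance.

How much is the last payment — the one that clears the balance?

# | Opening | Interest | Payment | End bal
1 | $7,911.43 | $174.05 | $1,163.28 | $6,922.20
2 | $6,922.20 | $152.28 | $1,141.51 | $5,932.97
3 | $5,932.97 | $130.52 | $1,119.75 | $4,943.74
4 | $4,943.74 | $108.76 | $1,097.99 | $3,954.51
5 | $3,954.51 | $86.99 | $1,076.22 | $2,965.28
6 | $2,965.28 | $65.23 | $1,054.46 | $1,976.05
7 | $1,976.05 | $43.47 | $1,032.70 | $986.82
8 | $986.82 | $21.71 | $1,008.53 | $0.00

$1,008.53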